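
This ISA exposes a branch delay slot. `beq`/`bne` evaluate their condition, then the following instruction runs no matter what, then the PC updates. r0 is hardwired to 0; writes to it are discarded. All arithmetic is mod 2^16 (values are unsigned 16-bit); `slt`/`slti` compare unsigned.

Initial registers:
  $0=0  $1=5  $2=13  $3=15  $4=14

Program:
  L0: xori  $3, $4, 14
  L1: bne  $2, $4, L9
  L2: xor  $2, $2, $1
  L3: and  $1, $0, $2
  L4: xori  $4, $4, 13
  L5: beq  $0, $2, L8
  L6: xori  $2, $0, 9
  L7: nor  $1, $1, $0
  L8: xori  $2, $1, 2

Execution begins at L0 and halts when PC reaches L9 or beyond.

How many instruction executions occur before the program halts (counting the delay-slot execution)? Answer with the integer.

[0] xori  $3, $4, 14  →  {$0:0, $1:5, $2:13, $3:0, $4:14}
[1] bne  $2, $4, L9  →  {$0:0, $1:5, $2:13, $3:0, $4:14}  ⟨branch taken⟩
[2] xor  $2, $2, $1  →  {$0:0, $1:5, $2:8, $3:0, $4:14}

3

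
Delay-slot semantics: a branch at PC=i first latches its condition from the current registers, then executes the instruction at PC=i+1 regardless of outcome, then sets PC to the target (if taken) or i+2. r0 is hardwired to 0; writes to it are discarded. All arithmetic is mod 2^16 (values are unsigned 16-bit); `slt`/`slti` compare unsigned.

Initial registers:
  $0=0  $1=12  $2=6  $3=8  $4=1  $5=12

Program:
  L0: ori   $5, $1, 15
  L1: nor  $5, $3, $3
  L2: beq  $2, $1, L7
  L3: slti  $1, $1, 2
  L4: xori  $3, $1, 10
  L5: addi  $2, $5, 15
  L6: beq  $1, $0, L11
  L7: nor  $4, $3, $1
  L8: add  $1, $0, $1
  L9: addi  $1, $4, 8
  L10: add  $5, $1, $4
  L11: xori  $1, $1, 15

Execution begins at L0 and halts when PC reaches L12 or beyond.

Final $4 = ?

  step pc=0: ori   $5, $1, 15  regs=(0,12,6,8,1,15)
  step pc=1: nor  $5, $3, $3  regs=(0,12,6,8,1,65527)
  step pc=2: beq  $2, $1, L7  cond=F  regs=(0,12,6,8,1,65527)
  step pc=3: slti  $1, $1, 2  regs=(0,0,6,8,1,65527)
  step pc=4: xori  $3, $1, 10  regs=(0,0,6,10,1,65527)
  step pc=5: addi  $2, $5, 15  regs=(0,0,6,10,1,65527)
  step pc=6: beq  $1, $0, L11  cond=T  regs=(0,0,6,10,1,65527)
  step pc=7: nor  $4, $3, $1  regs=(0,0,6,10,65525,65527)
  step pc=11: xori  $1, $1, 15  regs=(0,15,6,10,65525,65527)

65525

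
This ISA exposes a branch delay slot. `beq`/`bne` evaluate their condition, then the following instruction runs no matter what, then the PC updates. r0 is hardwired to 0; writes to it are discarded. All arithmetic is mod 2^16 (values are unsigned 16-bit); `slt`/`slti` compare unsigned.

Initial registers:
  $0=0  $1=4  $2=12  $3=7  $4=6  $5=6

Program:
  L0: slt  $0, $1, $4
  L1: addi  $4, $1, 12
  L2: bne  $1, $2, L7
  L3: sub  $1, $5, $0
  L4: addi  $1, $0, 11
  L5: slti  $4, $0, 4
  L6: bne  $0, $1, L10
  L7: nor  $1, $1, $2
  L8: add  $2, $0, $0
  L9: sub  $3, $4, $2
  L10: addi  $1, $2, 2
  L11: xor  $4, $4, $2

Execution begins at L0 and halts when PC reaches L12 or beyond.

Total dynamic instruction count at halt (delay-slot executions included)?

9

  step pc=0: slt  $0, $1, $4  regs=(0,4,12,7,6,6)
  step pc=1: addi  $4, $1, 12  regs=(0,4,12,7,16,6)
  step pc=2: bne  $1, $2, L7  cond=T  regs=(0,4,12,7,16,6)
  step pc=3: sub  $1, $5, $0  regs=(0,6,12,7,16,6)
  step pc=7: nor  $1, $1, $2  regs=(0,65521,12,7,16,6)
  step pc=8: add  $2, $0, $0  regs=(0,65521,0,7,16,6)
  step pc=9: sub  $3, $4, $2  regs=(0,65521,0,16,16,6)
  step pc=10: addi  $1, $2, 2  regs=(0,2,0,16,16,6)
  step pc=11: xor  $4, $4, $2  regs=(0,2,0,16,16,6)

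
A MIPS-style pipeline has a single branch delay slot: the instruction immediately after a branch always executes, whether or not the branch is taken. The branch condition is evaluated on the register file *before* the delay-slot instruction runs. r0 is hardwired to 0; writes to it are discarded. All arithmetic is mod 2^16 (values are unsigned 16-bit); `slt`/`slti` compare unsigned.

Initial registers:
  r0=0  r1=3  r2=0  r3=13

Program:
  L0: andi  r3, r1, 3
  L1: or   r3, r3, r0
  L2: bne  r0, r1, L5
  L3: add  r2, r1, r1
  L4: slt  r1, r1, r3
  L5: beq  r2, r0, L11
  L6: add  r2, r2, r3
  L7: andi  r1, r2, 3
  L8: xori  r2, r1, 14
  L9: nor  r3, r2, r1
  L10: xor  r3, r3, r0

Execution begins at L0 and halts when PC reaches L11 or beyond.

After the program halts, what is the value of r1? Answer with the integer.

[0] andi  r3, r1, 3  →  {r0:0, r1:3, r2:0, r3:3}
[1] or   r3, r3, r0  →  {r0:0, r1:3, r2:0, r3:3}
[2] bne  r0, r1, L5  →  {r0:0, r1:3, r2:0, r3:3}  ⟨branch taken⟩
[3] add  r2, r1, r1  →  {r0:0, r1:3, r2:6, r3:3}
[5] beq  r2, r0, L11  →  {r0:0, r1:3, r2:6, r3:3}  ⟨branch fallthrough⟩
[6] add  r2, r2, r3  →  {r0:0, r1:3, r2:9, r3:3}
[7] andi  r1, r2, 3  →  {r0:0, r1:1, r2:9, r3:3}
[8] xori  r2, r1, 14  →  {r0:0, r1:1, r2:15, r3:3}
[9] nor  r3, r2, r1  →  {r0:0, r1:1, r2:15, r3:65520}
[10] xor  r3, r3, r0  →  {r0:0, r1:1, r2:15, r3:65520}

1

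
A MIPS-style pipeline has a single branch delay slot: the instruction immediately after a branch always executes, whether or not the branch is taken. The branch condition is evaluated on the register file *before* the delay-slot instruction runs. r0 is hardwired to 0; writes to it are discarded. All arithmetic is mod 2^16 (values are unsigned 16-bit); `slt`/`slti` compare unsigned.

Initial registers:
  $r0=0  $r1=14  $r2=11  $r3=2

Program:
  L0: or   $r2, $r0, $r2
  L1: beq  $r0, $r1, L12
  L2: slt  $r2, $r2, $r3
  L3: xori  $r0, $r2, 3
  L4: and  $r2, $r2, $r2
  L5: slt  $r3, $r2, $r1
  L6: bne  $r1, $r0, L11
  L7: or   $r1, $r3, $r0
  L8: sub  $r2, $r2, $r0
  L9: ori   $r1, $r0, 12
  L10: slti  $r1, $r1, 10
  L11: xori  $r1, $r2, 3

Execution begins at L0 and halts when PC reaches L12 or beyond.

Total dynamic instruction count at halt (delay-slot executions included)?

  step pc=0: or   $r2, $r0, $r2  regs=(0,14,11,2)
  step pc=1: beq  $r0, $r1, L12  cond=F  regs=(0,14,11,2)
  step pc=2: slt  $r2, $r2, $r3  regs=(0,14,0,2)
  step pc=3: xori  $r0, $r2, 3  regs=(0,14,0,2)
  step pc=4: and  $r2, $r2, $r2  regs=(0,14,0,2)
  step pc=5: slt  $r3, $r2, $r1  regs=(0,14,0,1)
  step pc=6: bne  $r1, $r0, L11  cond=T  regs=(0,14,0,1)
  step pc=7: or   $r1, $r3, $r0  regs=(0,1,0,1)
  step pc=11: xori  $r1, $r2, 3  regs=(0,3,0,1)

9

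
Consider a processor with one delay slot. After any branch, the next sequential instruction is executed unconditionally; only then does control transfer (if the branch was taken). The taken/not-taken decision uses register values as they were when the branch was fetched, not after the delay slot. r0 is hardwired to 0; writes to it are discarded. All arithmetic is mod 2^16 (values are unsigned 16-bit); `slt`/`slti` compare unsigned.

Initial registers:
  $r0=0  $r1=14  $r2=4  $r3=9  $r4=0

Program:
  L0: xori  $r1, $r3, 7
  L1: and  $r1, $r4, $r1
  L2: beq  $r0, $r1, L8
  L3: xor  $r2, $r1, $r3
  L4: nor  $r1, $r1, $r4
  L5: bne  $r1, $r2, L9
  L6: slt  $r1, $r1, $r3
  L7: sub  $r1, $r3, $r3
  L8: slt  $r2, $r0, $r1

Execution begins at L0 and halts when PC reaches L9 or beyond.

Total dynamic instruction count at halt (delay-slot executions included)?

PC=0  xori  $r1, $r3, 7      | $r0=0 $r1=14 $r2=4 $r3=9 $r4=0
PC=1  and  $r1, $r4, $r1     | $r0=0 $r1=0 $r2=4 $r3=9 $r4=0
PC=2  beq  $r0, $r1, L8      | $r0=0 $r1=0 $r2=4 $r3=9 $r4=0  [TAKEN]
PC=3  xor  $r2, $r1, $r3     | $r0=0 $r1=0 $r2=9 $r3=9 $r4=0
PC=8  slt  $r2, $r0, $r1     | $r0=0 $r1=0 $r2=0 $r3=9 $r4=0

5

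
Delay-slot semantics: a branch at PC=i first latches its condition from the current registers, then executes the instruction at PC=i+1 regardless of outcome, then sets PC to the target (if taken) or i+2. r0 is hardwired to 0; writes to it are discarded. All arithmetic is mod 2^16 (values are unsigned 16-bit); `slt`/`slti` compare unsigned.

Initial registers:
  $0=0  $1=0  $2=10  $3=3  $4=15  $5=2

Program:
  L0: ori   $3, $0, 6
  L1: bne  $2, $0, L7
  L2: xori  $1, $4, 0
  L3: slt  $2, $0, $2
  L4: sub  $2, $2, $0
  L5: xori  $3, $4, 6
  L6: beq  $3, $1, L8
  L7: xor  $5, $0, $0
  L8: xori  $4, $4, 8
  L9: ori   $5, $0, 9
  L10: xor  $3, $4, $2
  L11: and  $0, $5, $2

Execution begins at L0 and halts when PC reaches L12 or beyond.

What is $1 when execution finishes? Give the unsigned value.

15

#0 ori   $3, $0, 6 ; 0/0/10/6/15/2
#1 bne  $2, $0, L7 ; 0/0/10/6/15/2 ; →target
#2 xori  $1, $4, 0 ; 0/15/10/6/15/2
#7 xor  $5, $0, $0 ; 0/15/10/6/15/0
#8 xori  $4, $4, 8 ; 0/15/10/6/7/0
#9 ori   $5, $0, 9 ; 0/15/10/6/7/9
#10 xor  $3, $4, $2 ; 0/15/10/13/7/9
#11 and  $0, $5, $2 ; 0/15/10/13/7/9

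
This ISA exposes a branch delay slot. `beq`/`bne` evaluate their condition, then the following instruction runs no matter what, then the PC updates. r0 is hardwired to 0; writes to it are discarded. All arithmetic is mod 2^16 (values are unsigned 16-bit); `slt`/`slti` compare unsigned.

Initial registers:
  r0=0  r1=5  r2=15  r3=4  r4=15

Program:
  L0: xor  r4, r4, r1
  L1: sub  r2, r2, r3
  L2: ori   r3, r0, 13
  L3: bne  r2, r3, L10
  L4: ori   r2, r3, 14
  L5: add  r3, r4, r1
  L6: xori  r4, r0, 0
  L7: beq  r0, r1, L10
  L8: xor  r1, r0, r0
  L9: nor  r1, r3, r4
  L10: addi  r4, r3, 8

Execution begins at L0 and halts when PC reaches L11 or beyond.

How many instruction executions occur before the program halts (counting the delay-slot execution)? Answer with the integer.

  step pc=0: xor  r4, r4, r1  regs=(0,5,15,4,10)
  step pc=1: sub  r2, r2, r3  regs=(0,5,11,4,10)
  step pc=2: ori   r3, r0, 13  regs=(0,5,11,13,10)
  step pc=3: bne  r2, r3, L10  cond=T  regs=(0,5,11,13,10)
  step pc=4: ori   r2, r3, 14  regs=(0,5,15,13,10)
  step pc=10: addi  r4, r3, 8  regs=(0,5,15,13,21)

6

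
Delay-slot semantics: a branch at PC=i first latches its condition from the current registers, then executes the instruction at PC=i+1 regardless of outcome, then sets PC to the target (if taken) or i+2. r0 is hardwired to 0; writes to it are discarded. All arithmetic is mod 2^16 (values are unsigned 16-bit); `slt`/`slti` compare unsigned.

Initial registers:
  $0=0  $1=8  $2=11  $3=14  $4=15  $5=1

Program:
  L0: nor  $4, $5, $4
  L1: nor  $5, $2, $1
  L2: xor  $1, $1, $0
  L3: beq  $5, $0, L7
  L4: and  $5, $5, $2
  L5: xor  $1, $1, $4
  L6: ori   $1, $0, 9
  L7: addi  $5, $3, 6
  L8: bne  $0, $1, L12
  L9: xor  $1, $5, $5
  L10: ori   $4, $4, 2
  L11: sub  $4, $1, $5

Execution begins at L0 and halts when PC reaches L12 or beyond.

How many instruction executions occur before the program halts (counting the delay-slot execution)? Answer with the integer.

10

PC=0  nor  $4, $5, $4        | $0=0 $1=8 $2=11 $3=14 $4=65520 $5=1
PC=1  nor  $5, $2, $1        | $0=0 $1=8 $2=11 $3=14 $4=65520 $5=65524
PC=2  xor  $1, $1, $0        | $0=0 $1=8 $2=11 $3=14 $4=65520 $5=65524
PC=3  beq  $5, $0, L7        | $0=0 $1=8 $2=11 $3=14 $4=65520 $5=65524  [not taken]
PC=4  and  $5, $5, $2        | $0=0 $1=8 $2=11 $3=14 $4=65520 $5=0
PC=5  xor  $1, $1, $4        | $0=0 $1=65528 $2=11 $3=14 $4=65520 $5=0
PC=6  ori   $1, $0, 9        | $0=0 $1=9 $2=11 $3=14 $4=65520 $5=0
PC=7  addi  $5, $3, 6        | $0=0 $1=9 $2=11 $3=14 $4=65520 $5=20
PC=8  bne  $0, $1, L12       | $0=0 $1=9 $2=11 $3=14 $4=65520 $5=20  [TAKEN]
PC=9  xor  $1, $5, $5        | $0=0 $1=0 $2=11 $3=14 $4=65520 $5=20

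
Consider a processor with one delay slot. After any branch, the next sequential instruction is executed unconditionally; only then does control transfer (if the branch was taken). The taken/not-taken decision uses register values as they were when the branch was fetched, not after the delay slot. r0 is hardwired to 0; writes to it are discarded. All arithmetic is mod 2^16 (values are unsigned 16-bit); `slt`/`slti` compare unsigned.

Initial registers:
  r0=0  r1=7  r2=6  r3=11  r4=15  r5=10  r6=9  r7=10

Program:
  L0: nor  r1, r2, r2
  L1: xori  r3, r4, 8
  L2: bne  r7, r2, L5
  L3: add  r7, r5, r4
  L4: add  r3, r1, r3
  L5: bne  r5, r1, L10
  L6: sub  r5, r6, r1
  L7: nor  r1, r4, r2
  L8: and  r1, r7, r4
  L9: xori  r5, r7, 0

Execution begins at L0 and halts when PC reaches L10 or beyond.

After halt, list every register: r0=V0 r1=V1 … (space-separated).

PC=0  nor  r1, r2, r2        | r0=0 r1=65529 r2=6 r3=11 r4=15 r5=10 r6=9 r7=10
PC=1  xori  r3, r4, 8        | r0=0 r1=65529 r2=6 r3=7 r4=15 r5=10 r6=9 r7=10
PC=2  bne  r7, r2, L5        | r0=0 r1=65529 r2=6 r3=7 r4=15 r5=10 r6=9 r7=10  [TAKEN]
PC=3  add  r7, r5, r4        | r0=0 r1=65529 r2=6 r3=7 r4=15 r5=10 r6=9 r7=25
PC=5  bne  r5, r1, L10       | r0=0 r1=65529 r2=6 r3=7 r4=15 r5=10 r6=9 r7=25  [TAKEN]
PC=6  sub  r5, r6, r1        | r0=0 r1=65529 r2=6 r3=7 r4=15 r5=16 r6=9 r7=25

r0=0 r1=65529 r2=6 r3=7 r4=15 r5=16 r6=9 r7=25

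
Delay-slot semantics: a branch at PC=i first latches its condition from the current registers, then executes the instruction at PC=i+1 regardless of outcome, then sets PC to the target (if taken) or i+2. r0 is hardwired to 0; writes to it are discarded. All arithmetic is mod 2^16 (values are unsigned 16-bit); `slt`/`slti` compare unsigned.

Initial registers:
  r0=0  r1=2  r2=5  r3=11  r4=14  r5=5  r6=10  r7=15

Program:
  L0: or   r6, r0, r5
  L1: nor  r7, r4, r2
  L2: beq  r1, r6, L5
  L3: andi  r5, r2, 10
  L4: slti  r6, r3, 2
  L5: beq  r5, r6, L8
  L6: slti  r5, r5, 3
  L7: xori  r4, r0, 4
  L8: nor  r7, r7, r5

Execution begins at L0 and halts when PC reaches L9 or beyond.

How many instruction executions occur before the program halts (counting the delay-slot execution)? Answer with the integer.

PC=0  or   r6, r0, r5        | r0=0 r1=2 r2=5 r3=11 r4=14 r5=5 r6=5 r7=15
PC=1  nor  r7, r4, r2        | r0=0 r1=2 r2=5 r3=11 r4=14 r5=5 r6=5 r7=65520
PC=2  beq  r1, r6, L5        | r0=0 r1=2 r2=5 r3=11 r4=14 r5=5 r6=5 r7=65520  [not taken]
PC=3  andi  r5, r2, 10       | r0=0 r1=2 r2=5 r3=11 r4=14 r5=0 r6=5 r7=65520
PC=4  slti  r6, r3, 2        | r0=0 r1=2 r2=5 r3=11 r4=14 r5=0 r6=0 r7=65520
PC=5  beq  r5, r6, L8        | r0=0 r1=2 r2=5 r3=11 r4=14 r5=0 r6=0 r7=65520  [TAKEN]
PC=6  slti  r5, r5, 3        | r0=0 r1=2 r2=5 r3=11 r4=14 r5=1 r6=0 r7=65520
PC=8  nor  r7, r7, r5        | r0=0 r1=2 r2=5 r3=11 r4=14 r5=1 r6=0 r7=14

8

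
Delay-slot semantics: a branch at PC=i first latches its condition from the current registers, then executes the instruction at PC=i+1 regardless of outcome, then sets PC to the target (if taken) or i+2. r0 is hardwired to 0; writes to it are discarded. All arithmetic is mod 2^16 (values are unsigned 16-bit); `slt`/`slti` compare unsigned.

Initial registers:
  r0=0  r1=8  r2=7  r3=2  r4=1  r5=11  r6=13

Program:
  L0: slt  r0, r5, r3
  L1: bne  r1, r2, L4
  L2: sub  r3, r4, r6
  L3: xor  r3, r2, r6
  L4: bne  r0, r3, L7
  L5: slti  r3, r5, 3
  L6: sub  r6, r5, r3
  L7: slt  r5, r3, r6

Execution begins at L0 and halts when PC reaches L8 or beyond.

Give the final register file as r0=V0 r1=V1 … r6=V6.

PC=0  slt  r0, r5, r3        | r0=0 r1=8 r2=7 r3=2 r4=1 r5=11 r6=13
PC=1  bne  r1, r2, L4        | r0=0 r1=8 r2=7 r3=2 r4=1 r5=11 r6=13  [TAKEN]
PC=2  sub  r3, r4, r6        | r0=0 r1=8 r2=7 r3=65524 r4=1 r5=11 r6=13
PC=4  bne  r0, r3, L7        | r0=0 r1=8 r2=7 r3=65524 r4=1 r5=11 r6=13  [TAKEN]
PC=5  slti  r3, r5, 3        | r0=0 r1=8 r2=7 r3=0 r4=1 r5=11 r6=13
PC=7  slt  r5, r3, r6        | r0=0 r1=8 r2=7 r3=0 r4=1 r5=1 r6=13

r0=0 r1=8 r2=7 r3=0 r4=1 r5=1 r6=13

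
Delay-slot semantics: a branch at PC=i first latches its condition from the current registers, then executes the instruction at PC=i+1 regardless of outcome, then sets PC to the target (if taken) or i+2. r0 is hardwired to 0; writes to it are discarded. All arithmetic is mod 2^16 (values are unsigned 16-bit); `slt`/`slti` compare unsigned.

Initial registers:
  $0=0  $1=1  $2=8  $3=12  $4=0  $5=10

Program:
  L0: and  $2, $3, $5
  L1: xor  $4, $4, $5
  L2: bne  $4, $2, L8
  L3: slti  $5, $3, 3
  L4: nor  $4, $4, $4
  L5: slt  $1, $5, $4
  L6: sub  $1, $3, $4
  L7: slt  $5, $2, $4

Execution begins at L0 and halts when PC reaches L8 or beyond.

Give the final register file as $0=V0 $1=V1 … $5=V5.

  step pc=0: and  $2, $3, $5  regs=(0,1,8,12,0,10)
  step pc=1: xor  $4, $4, $5  regs=(0,1,8,12,10,10)
  step pc=2: bne  $4, $2, L8  cond=T  regs=(0,1,8,12,10,10)
  step pc=3: slti  $5, $3, 3  regs=(0,1,8,12,10,0)

$0=0 $1=1 $2=8 $3=12 $4=10 $5=0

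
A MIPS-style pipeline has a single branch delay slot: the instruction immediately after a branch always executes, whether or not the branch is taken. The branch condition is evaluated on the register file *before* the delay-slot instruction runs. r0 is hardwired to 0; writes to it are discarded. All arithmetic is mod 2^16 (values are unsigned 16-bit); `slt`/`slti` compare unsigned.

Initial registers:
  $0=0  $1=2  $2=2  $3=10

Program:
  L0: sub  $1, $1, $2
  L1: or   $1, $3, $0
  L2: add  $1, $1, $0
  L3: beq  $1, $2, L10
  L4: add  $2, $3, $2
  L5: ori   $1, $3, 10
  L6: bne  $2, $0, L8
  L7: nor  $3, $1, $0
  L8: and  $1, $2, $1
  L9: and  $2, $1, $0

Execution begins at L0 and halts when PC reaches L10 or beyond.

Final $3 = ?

65525

#0 sub  $1, $1, $2 ; 0/0/2/10
#1 or   $1, $3, $0 ; 0/10/2/10
#2 add  $1, $1, $0 ; 0/10/2/10
#3 beq  $1, $2, L10 ; 0/10/2/10 ; →fallthru
#4 add  $2, $3, $2 ; 0/10/12/10
#5 ori   $1, $3, 10 ; 0/10/12/10
#6 bne  $2, $0, L8 ; 0/10/12/10 ; →target
#7 nor  $3, $1, $0 ; 0/10/12/65525
#8 and  $1, $2, $1 ; 0/8/12/65525
#9 and  $2, $1, $0 ; 0/8/0/65525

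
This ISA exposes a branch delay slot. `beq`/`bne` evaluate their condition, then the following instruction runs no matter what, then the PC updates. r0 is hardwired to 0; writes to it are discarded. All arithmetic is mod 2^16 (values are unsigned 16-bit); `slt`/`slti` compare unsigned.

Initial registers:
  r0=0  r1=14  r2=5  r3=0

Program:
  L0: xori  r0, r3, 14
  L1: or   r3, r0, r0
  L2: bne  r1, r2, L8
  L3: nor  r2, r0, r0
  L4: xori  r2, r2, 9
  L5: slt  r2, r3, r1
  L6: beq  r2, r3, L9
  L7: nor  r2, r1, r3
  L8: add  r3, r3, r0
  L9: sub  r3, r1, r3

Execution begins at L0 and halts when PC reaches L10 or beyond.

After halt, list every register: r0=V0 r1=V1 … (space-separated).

r0=0 r1=14 r2=65535 r3=14

  step pc=0: xori  r0, r3, 14  regs=(0,14,5,0)
  step pc=1: or   r3, r0, r0  regs=(0,14,5,0)
  step pc=2: bne  r1, r2, L8  cond=T  regs=(0,14,5,0)
  step pc=3: nor  r2, r0, r0  regs=(0,14,65535,0)
  step pc=8: add  r3, r3, r0  regs=(0,14,65535,0)
  step pc=9: sub  r3, r1, r3  regs=(0,14,65535,14)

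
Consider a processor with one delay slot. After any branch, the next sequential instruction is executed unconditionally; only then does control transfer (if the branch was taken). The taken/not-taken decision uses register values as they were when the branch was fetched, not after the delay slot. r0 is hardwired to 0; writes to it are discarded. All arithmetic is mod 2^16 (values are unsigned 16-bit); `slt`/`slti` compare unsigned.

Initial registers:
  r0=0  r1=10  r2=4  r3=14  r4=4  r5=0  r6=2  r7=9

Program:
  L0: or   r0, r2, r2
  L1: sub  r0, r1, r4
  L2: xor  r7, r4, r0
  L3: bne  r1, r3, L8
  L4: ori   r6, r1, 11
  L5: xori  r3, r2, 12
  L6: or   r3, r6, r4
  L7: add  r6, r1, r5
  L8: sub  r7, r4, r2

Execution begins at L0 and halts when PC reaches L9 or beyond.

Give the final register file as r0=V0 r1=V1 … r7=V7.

r0=0 r1=10 r2=4 r3=14 r4=4 r5=0 r6=11 r7=0

#0 or   r0, r2, r2 ; 0/10/4/14/4/0/2/9
#1 sub  r0, r1, r4 ; 0/10/4/14/4/0/2/9
#2 xor  r7, r4, r0 ; 0/10/4/14/4/0/2/4
#3 bne  r1, r3, L8 ; 0/10/4/14/4/0/2/4 ; →target
#4 ori   r6, r1, 11 ; 0/10/4/14/4/0/11/4
#8 sub  r7, r4, r2 ; 0/10/4/14/4/0/11/0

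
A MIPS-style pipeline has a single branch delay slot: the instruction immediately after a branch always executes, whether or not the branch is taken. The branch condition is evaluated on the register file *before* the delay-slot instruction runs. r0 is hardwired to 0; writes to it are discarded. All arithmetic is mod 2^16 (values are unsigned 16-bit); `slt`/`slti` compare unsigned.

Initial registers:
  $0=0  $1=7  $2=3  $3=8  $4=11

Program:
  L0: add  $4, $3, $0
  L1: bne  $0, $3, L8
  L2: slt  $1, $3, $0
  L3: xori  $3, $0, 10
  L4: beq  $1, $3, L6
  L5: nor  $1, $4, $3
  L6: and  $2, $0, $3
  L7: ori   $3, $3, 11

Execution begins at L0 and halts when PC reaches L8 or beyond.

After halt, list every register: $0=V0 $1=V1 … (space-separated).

$0=0 $1=0 $2=3 $3=8 $4=8

#0 add  $4, $3, $0 ; 0/7/3/8/8
#1 bne  $0, $3, L8 ; 0/7/3/8/8 ; →target
#2 slt  $1, $3, $0 ; 0/0/3/8/8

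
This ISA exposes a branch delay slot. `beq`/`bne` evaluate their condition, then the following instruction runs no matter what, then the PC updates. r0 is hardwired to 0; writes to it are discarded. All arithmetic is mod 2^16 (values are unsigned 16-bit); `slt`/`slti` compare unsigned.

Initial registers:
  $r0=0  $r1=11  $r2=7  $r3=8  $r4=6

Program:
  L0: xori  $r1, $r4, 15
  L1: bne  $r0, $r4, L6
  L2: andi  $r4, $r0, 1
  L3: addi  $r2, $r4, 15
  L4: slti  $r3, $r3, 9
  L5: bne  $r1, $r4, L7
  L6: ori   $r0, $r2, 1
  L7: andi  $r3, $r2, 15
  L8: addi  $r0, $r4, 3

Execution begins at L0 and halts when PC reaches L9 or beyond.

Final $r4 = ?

0

PC=0  xori  $r1, $r4, 15     | $r0=0 $r1=9 $r2=7 $r3=8 $r4=6
PC=1  bne  $r0, $r4, L6      | $r0=0 $r1=9 $r2=7 $r3=8 $r4=6  [TAKEN]
PC=2  andi  $r4, $r0, 1      | $r0=0 $r1=9 $r2=7 $r3=8 $r4=0
PC=6  ori   $r0, $r2, 1      | $r0=0 $r1=9 $r2=7 $r3=8 $r4=0
PC=7  andi  $r3, $r2, 15     | $r0=0 $r1=9 $r2=7 $r3=7 $r4=0
PC=8  addi  $r0, $r4, 3      | $r0=0 $r1=9 $r2=7 $r3=7 $r4=0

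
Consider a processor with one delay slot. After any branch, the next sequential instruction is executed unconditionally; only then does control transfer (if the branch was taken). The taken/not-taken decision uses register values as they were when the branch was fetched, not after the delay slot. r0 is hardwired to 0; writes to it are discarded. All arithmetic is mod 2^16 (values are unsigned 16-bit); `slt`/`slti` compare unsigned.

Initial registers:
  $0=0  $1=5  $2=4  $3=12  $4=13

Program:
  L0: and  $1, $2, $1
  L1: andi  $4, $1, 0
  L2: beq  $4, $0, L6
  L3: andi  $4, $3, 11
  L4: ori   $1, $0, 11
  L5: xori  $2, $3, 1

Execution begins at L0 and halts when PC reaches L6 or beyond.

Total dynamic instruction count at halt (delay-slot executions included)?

4

[0] and  $1, $2, $1  →  {$0:0, $1:4, $2:4, $3:12, $4:13}
[1] andi  $4, $1, 0  →  {$0:0, $1:4, $2:4, $3:12, $4:0}
[2] beq  $4, $0, L6  →  {$0:0, $1:4, $2:4, $3:12, $4:0}  ⟨branch taken⟩
[3] andi  $4, $3, 11  →  {$0:0, $1:4, $2:4, $3:12, $4:8}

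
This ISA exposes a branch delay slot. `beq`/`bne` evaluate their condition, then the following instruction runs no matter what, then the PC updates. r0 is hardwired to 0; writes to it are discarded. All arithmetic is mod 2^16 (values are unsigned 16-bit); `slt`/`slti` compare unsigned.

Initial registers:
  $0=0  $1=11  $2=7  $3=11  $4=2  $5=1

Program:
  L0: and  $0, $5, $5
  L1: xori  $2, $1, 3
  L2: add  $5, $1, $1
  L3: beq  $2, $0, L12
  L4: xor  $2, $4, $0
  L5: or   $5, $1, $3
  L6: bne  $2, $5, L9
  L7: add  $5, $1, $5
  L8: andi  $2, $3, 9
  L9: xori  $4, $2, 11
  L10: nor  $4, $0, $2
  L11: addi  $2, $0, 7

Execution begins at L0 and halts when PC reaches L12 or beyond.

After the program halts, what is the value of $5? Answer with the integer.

  step pc=0: and  $0, $5, $5  regs=(0,11,7,11,2,1)
  step pc=1: xori  $2, $1, 3  regs=(0,11,8,11,2,1)
  step pc=2: add  $5, $1, $1  regs=(0,11,8,11,2,22)
  step pc=3: beq  $2, $0, L12  cond=F  regs=(0,11,8,11,2,22)
  step pc=4: xor  $2, $4, $0  regs=(0,11,2,11,2,22)
  step pc=5: or   $5, $1, $3  regs=(0,11,2,11,2,11)
  step pc=6: bne  $2, $5, L9  cond=T  regs=(0,11,2,11,2,11)
  step pc=7: add  $5, $1, $5  regs=(0,11,2,11,2,22)
  step pc=9: xori  $4, $2, 11  regs=(0,11,2,11,9,22)
  step pc=10: nor  $4, $0, $2  regs=(0,11,2,11,65533,22)
  step pc=11: addi  $2, $0, 7  regs=(0,11,7,11,65533,22)

22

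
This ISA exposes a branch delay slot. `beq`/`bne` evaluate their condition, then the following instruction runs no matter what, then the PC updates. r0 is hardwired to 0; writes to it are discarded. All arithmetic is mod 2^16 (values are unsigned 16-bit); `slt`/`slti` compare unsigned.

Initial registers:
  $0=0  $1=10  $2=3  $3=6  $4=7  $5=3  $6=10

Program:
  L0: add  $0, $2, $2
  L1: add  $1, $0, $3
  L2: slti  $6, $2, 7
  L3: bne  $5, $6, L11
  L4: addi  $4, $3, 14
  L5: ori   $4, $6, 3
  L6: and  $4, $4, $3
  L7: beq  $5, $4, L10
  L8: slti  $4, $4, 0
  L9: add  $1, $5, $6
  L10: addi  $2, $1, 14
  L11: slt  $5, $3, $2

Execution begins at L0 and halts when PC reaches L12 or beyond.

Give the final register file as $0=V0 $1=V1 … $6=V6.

$0=0 $1=6 $2=3 $3=6 $4=20 $5=0 $6=1

[0] add  $0, $2, $2  →  {$0:0, $1:10, $2:3, $3:6, $4:7, $5:3, $6:10}
[1] add  $1, $0, $3  →  {$0:0, $1:6, $2:3, $3:6, $4:7, $5:3, $6:10}
[2] slti  $6, $2, 7  →  {$0:0, $1:6, $2:3, $3:6, $4:7, $5:3, $6:1}
[3] bne  $5, $6, L11  →  {$0:0, $1:6, $2:3, $3:6, $4:7, $5:3, $6:1}  ⟨branch taken⟩
[4] addi  $4, $3, 14  →  {$0:0, $1:6, $2:3, $3:6, $4:20, $5:3, $6:1}
[11] slt  $5, $3, $2  →  {$0:0, $1:6, $2:3, $3:6, $4:20, $5:0, $6:1}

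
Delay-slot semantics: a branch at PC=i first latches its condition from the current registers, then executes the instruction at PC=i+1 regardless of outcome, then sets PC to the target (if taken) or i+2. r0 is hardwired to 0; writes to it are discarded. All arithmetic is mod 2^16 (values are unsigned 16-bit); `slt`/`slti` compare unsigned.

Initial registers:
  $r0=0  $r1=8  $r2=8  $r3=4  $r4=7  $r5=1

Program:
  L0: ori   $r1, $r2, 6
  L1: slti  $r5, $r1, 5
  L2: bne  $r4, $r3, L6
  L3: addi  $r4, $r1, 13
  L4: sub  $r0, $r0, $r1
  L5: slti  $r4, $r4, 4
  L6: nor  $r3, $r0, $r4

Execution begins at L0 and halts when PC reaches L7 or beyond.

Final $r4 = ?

[0] ori   $r1, $r2, 6  →  {$r0:0, $r1:14, $r2:8, $r3:4, $r4:7, $r5:1}
[1] slti  $r5, $r1, 5  →  {$r0:0, $r1:14, $r2:8, $r3:4, $r4:7, $r5:0}
[2] bne  $r4, $r3, L6  →  {$r0:0, $r1:14, $r2:8, $r3:4, $r4:7, $r5:0}  ⟨branch taken⟩
[3] addi  $r4, $r1, 13  →  {$r0:0, $r1:14, $r2:8, $r3:4, $r4:27, $r5:0}
[6] nor  $r3, $r0, $r4  →  {$r0:0, $r1:14, $r2:8, $r3:65508, $r4:27, $r5:0}

27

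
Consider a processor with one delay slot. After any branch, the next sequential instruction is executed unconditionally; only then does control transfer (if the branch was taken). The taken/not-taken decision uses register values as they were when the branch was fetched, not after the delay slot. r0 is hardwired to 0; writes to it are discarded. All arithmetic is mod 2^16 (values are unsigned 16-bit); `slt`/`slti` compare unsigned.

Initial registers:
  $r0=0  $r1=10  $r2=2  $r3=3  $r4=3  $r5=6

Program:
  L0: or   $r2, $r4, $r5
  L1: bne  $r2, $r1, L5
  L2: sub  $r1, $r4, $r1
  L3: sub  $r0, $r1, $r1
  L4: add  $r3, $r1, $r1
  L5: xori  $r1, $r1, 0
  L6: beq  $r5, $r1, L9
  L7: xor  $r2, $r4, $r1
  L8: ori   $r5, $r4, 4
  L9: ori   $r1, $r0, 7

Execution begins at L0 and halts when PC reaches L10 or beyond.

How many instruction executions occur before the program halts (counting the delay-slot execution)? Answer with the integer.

8

PC=0  or   $r2, $r4, $r5     | $r0=0 $r1=10 $r2=7 $r3=3 $r4=3 $r5=6
PC=1  bne  $r2, $r1, L5      | $r0=0 $r1=10 $r2=7 $r3=3 $r4=3 $r5=6  [TAKEN]
PC=2  sub  $r1, $r4, $r1     | $r0=0 $r1=65529 $r2=7 $r3=3 $r4=3 $r5=6
PC=5  xori  $r1, $r1, 0      | $r0=0 $r1=65529 $r2=7 $r3=3 $r4=3 $r5=6
PC=6  beq  $r5, $r1, L9      | $r0=0 $r1=65529 $r2=7 $r3=3 $r4=3 $r5=6  [not taken]
PC=7  xor  $r2, $r4, $r1     | $r0=0 $r1=65529 $r2=65530 $r3=3 $r4=3 $r5=6
PC=8  ori   $r5, $r4, 4      | $r0=0 $r1=65529 $r2=65530 $r3=3 $r4=3 $r5=7
PC=9  ori   $r1, $r0, 7      | $r0=0 $r1=7 $r2=65530 $r3=3 $r4=3 $r5=7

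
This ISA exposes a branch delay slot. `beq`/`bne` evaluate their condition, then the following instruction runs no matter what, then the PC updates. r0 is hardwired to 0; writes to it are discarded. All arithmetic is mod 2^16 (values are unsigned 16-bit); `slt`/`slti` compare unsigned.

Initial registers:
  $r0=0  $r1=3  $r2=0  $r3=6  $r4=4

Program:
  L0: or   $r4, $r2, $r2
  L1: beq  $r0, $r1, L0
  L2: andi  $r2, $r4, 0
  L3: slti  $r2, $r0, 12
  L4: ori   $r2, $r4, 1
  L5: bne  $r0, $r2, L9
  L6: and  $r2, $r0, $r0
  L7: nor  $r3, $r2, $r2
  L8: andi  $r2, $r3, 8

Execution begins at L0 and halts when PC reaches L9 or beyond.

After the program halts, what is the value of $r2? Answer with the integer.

0

#0 or   $r4, $r2, $r2 ; 0/3/0/6/0
#1 beq  $r0, $r1, L0 ; 0/3/0/6/0 ; →fallthru
#2 andi  $r2, $r4, 0 ; 0/3/0/6/0
#3 slti  $r2, $r0, 12 ; 0/3/1/6/0
#4 ori   $r2, $r4, 1 ; 0/3/1/6/0
#5 bne  $r0, $r2, L9 ; 0/3/1/6/0 ; →target
#6 and  $r2, $r0, $r0 ; 0/3/0/6/0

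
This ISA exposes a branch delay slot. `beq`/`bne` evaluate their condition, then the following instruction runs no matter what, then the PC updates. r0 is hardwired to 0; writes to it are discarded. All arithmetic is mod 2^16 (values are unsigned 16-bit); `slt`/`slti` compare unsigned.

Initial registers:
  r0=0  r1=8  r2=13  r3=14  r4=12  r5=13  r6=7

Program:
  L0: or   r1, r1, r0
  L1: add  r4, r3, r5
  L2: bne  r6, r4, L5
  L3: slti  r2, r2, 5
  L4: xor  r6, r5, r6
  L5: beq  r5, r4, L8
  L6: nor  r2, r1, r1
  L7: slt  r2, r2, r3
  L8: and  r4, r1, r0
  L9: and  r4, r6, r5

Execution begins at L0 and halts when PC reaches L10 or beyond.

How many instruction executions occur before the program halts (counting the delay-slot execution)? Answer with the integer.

9

PC=0  or   r1, r1, r0        | r0=0 r1=8 r2=13 r3=14 r4=12 r5=13 r6=7
PC=1  add  r4, r3, r5        | r0=0 r1=8 r2=13 r3=14 r4=27 r5=13 r6=7
PC=2  bne  r6, r4, L5        | r0=0 r1=8 r2=13 r3=14 r4=27 r5=13 r6=7  [TAKEN]
PC=3  slti  r2, r2, 5        | r0=0 r1=8 r2=0 r3=14 r4=27 r5=13 r6=7
PC=5  beq  r5, r4, L8        | r0=0 r1=8 r2=0 r3=14 r4=27 r5=13 r6=7  [not taken]
PC=6  nor  r2, r1, r1        | r0=0 r1=8 r2=65527 r3=14 r4=27 r5=13 r6=7
PC=7  slt  r2, r2, r3        | r0=0 r1=8 r2=0 r3=14 r4=27 r5=13 r6=7
PC=8  and  r4, r1, r0        | r0=0 r1=8 r2=0 r3=14 r4=0 r5=13 r6=7
PC=9  and  r4, r6, r5        | r0=0 r1=8 r2=0 r3=14 r4=5 r5=13 r6=7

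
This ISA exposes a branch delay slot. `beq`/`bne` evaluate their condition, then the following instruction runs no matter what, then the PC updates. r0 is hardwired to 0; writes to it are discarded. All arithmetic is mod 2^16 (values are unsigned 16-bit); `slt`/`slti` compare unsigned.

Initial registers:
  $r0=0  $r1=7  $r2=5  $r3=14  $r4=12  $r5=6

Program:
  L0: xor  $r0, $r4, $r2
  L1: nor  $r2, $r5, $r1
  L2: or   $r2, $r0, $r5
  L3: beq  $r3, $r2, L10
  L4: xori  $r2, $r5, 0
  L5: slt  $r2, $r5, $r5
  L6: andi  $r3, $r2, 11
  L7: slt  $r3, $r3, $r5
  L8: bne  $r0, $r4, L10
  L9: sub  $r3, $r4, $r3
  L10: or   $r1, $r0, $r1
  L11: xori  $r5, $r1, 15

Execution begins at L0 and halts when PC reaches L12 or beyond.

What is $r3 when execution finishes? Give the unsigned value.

PC=0  xor  $r0, $r4, $r2     | $r0=0 $r1=7 $r2=5 $r3=14 $r4=12 $r5=6
PC=1  nor  $r2, $r5, $r1     | $r0=0 $r1=7 $r2=65528 $r3=14 $r4=12 $r5=6
PC=2  or   $r2, $r0, $r5     | $r0=0 $r1=7 $r2=6 $r3=14 $r4=12 $r5=6
PC=3  beq  $r3, $r2, L10     | $r0=0 $r1=7 $r2=6 $r3=14 $r4=12 $r5=6  [not taken]
PC=4  xori  $r2, $r5, 0      | $r0=0 $r1=7 $r2=6 $r3=14 $r4=12 $r5=6
PC=5  slt  $r2, $r5, $r5     | $r0=0 $r1=7 $r2=0 $r3=14 $r4=12 $r5=6
PC=6  andi  $r3, $r2, 11     | $r0=0 $r1=7 $r2=0 $r3=0 $r4=12 $r5=6
PC=7  slt  $r3, $r3, $r5     | $r0=0 $r1=7 $r2=0 $r3=1 $r4=12 $r5=6
PC=8  bne  $r0, $r4, L10     | $r0=0 $r1=7 $r2=0 $r3=1 $r4=12 $r5=6  [TAKEN]
PC=9  sub  $r3, $r4, $r3     | $r0=0 $r1=7 $r2=0 $r3=11 $r4=12 $r5=6
PC=10 or   $r1, $r0, $r1     | $r0=0 $r1=7 $r2=0 $r3=11 $r4=12 $r5=6
PC=11 xori  $r5, $r1, 15     | $r0=0 $r1=7 $r2=0 $r3=11 $r4=12 $r5=8

11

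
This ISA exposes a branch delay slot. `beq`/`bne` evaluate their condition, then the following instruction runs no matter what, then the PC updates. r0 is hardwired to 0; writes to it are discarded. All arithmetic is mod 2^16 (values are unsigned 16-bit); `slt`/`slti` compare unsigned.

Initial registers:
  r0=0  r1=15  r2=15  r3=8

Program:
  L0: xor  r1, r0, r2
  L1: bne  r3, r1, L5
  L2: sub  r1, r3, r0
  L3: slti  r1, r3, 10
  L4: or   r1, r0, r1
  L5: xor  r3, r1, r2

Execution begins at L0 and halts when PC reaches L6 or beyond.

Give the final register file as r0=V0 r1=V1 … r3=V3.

PC=0  xor  r1, r0, r2        | r0=0 r1=15 r2=15 r3=8
PC=1  bne  r3, r1, L5        | r0=0 r1=15 r2=15 r3=8  [TAKEN]
PC=2  sub  r1, r3, r0        | r0=0 r1=8 r2=15 r3=8
PC=5  xor  r3, r1, r2        | r0=0 r1=8 r2=15 r3=7

r0=0 r1=8 r2=15 r3=7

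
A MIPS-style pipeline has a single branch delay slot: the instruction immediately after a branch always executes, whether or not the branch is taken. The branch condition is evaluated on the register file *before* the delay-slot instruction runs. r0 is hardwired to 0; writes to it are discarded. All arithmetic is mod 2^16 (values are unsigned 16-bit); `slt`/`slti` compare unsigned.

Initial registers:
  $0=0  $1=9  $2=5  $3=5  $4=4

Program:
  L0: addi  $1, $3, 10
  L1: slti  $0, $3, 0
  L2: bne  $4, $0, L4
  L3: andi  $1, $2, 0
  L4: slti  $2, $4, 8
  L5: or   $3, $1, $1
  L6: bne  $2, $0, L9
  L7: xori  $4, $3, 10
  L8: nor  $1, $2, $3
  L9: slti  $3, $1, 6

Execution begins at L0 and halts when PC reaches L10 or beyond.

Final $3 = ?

1

  step pc=0: addi  $1, $3, 10  regs=(0,15,5,5,4)
  step pc=1: slti  $0, $3, 0  regs=(0,15,5,5,4)
  step pc=2: bne  $4, $0, L4  cond=T  regs=(0,15,5,5,4)
  step pc=3: andi  $1, $2, 0  regs=(0,0,5,5,4)
  step pc=4: slti  $2, $4, 8  regs=(0,0,1,5,4)
  step pc=5: or   $3, $1, $1  regs=(0,0,1,0,4)
  step pc=6: bne  $2, $0, L9  cond=T  regs=(0,0,1,0,4)
  step pc=7: xori  $4, $3, 10  regs=(0,0,1,0,10)
  step pc=9: slti  $3, $1, 6  regs=(0,0,1,1,10)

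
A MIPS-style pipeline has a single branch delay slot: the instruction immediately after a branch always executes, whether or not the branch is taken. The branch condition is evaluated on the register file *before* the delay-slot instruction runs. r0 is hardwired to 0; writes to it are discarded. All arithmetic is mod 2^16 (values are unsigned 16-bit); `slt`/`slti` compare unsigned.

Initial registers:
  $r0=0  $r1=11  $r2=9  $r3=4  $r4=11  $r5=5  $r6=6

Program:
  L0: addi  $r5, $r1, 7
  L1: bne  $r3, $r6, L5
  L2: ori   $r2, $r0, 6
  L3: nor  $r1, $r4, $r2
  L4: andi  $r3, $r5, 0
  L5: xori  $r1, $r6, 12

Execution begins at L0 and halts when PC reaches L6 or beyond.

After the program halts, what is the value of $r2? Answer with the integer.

  step pc=0: addi  $r5, $r1, 7  regs=(0,11,9,4,11,18,6)
  step pc=1: bne  $r3, $r6, L5  cond=T  regs=(0,11,9,4,11,18,6)
  step pc=2: ori   $r2, $r0, 6  regs=(0,11,6,4,11,18,6)
  step pc=5: xori  $r1, $r6, 12  regs=(0,10,6,4,11,18,6)

6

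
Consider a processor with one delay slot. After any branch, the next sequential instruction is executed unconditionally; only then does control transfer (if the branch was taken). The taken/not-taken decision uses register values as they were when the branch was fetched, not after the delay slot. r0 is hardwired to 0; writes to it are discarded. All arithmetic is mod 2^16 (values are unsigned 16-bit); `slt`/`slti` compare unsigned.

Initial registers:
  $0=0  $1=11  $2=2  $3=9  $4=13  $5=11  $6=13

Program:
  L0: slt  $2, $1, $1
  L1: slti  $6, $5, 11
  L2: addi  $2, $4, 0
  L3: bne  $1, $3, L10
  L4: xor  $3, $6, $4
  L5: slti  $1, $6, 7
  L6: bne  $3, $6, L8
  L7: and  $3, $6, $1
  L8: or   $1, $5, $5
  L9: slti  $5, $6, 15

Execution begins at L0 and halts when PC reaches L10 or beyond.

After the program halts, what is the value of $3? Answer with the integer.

13

[0] slt  $2, $1, $1  →  {$0:0, $1:11, $2:0, $3:9, $4:13, $5:11, $6:13}
[1] slti  $6, $5, 11  →  {$0:0, $1:11, $2:0, $3:9, $4:13, $5:11, $6:0}
[2] addi  $2, $4, 0  →  {$0:0, $1:11, $2:13, $3:9, $4:13, $5:11, $6:0}
[3] bne  $1, $3, L10  →  {$0:0, $1:11, $2:13, $3:9, $4:13, $5:11, $6:0}  ⟨branch taken⟩
[4] xor  $3, $6, $4  →  {$0:0, $1:11, $2:13, $3:13, $4:13, $5:11, $6:0}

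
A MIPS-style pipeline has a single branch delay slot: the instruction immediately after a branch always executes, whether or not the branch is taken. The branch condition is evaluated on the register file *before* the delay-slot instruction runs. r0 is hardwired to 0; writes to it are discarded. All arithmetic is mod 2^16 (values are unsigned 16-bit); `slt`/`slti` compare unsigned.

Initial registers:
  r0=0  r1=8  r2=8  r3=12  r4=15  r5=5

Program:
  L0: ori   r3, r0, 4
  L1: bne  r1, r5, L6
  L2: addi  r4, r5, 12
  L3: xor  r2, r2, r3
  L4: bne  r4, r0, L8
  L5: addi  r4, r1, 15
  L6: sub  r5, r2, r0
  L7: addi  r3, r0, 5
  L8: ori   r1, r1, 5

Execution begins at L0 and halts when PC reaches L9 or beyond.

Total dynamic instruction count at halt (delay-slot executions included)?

6

PC=0  ori   r3, r0, 4        | r0=0 r1=8 r2=8 r3=4 r4=15 r5=5
PC=1  bne  r1, r5, L6        | r0=0 r1=8 r2=8 r3=4 r4=15 r5=5  [TAKEN]
PC=2  addi  r4, r5, 12       | r0=0 r1=8 r2=8 r3=4 r4=17 r5=5
PC=6  sub  r5, r2, r0        | r0=0 r1=8 r2=8 r3=4 r4=17 r5=8
PC=7  addi  r3, r0, 5        | r0=0 r1=8 r2=8 r3=5 r4=17 r5=8
PC=8  ori   r1, r1, 5        | r0=0 r1=13 r2=8 r3=5 r4=17 r5=8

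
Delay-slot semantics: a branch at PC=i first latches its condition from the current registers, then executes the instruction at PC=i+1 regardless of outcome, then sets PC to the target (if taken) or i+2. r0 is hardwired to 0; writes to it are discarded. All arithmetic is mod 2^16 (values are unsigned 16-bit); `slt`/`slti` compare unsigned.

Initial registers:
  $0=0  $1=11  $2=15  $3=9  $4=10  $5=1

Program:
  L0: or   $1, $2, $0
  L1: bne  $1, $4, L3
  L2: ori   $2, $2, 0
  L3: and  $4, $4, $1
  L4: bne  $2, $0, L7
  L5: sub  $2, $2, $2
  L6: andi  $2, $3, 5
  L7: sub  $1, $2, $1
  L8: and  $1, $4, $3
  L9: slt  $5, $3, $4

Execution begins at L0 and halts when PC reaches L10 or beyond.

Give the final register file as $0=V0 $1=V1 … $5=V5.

$0=0 $1=8 $2=0 $3=9 $4=10 $5=1

#0 or   $1, $2, $0 ; 0/15/15/9/10/1
#1 bne  $1, $4, L3 ; 0/15/15/9/10/1 ; →target
#2 ori   $2, $2, 0 ; 0/15/15/9/10/1
#3 and  $4, $4, $1 ; 0/15/15/9/10/1
#4 bne  $2, $0, L7 ; 0/15/15/9/10/1 ; →target
#5 sub  $2, $2, $2 ; 0/15/0/9/10/1
#7 sub  $1, $2, $1 ; 0/65521/0/9/10/1
#8 and  $1, $4, $3 ; 0/8/0/9/10/1
#9 slt  $5, $3, $4 ; 0/8/0/9/10/1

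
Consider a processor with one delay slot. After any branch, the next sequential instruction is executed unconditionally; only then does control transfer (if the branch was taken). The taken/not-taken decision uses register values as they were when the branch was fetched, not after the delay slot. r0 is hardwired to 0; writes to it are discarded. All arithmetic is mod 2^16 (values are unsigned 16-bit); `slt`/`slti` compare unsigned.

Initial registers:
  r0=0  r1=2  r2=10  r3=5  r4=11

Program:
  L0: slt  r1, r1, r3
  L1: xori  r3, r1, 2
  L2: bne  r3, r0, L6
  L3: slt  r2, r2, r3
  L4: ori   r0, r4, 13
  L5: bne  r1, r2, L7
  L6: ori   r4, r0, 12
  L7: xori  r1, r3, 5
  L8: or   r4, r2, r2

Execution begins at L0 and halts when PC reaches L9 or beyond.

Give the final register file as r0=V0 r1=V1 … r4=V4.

PC=0  slt  r1, r1, r3        | r0=0 r1=1 r2=10 r3=5 r4=11
PC=1  xori  r3, r1, 2        | r0=0 r1=1 r2=10 r3=3 r4=11
PC=2  bne  r3, r0, L6        | r0=0 r1=1 r2=10 r3=3 r4=11  [TAKEN]
PC=3  slt  r2, r2, r3        | r0=0 r1=1 r2=0 r3=3 r4=11
PC=6  ori   r4, r0, 12       | r0=0 r1=1 r2=0 r3=3 r4=12
PC=7  xori  r1, r3, 5        | r0=0 r1=6 r2=0 r3=3 r4=12
PC=8  or   r4, r2, r2        | r0=0 r1=6 r2=0 r3=3 r4=0

r0=0 r1=6 r2=0 r3=3 r4=0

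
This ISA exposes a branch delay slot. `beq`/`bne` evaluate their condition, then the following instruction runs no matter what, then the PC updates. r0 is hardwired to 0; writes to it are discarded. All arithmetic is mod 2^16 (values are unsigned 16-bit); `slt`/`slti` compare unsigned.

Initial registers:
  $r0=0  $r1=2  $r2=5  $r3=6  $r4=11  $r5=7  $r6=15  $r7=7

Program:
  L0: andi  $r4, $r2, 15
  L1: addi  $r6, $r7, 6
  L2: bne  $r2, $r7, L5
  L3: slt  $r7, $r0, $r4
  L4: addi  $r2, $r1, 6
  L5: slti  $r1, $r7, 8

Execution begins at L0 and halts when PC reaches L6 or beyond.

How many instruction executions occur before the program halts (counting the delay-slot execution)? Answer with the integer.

5

  step pc=0: andi  $r4, $r2, 15  regs=(0,2,5,6,5,7,15,7)
  step pc=1: addi  $r6, $r7, 6  regs=(0,2,5,6,5,7,13,7)
  step pc=2: bne  $r2, $r7, L5  cond=T  regs=(0,2,5,6,5,7,13,7)
  step pc=3: slt  $r7, $r0, $r4  regs=(0,2,5,6,5,7,13,1)
  step pc=5: slti  $r1, $r7, 8  regs=(0,1,5,6,5,7,13,1)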